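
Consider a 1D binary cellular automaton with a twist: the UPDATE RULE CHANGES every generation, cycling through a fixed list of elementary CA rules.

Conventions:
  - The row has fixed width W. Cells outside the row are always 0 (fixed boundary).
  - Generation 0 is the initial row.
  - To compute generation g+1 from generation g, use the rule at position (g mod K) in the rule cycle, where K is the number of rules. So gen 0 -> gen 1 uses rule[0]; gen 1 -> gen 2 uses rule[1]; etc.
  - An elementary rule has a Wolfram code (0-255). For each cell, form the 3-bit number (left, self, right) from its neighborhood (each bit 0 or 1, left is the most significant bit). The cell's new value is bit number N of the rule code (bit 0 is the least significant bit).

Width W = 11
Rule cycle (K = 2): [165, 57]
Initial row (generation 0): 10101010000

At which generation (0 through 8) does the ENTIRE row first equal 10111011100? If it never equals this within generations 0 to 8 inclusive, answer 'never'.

Gen 0: 10101010000
Gen 1 (rule 165): 11111110111
Gen 2 (rule 57): 10000001100
Gen 3 (rule 165): 10111100001
Gen 4 (rule 57): 01100011100
Gen 5 (rule 165): 00001001001
Gen 6 (rule 57): 11100100100
Gen 7 (rule 165): 01000100101
Gen 8 (rule 57): 00110010010

Answer: never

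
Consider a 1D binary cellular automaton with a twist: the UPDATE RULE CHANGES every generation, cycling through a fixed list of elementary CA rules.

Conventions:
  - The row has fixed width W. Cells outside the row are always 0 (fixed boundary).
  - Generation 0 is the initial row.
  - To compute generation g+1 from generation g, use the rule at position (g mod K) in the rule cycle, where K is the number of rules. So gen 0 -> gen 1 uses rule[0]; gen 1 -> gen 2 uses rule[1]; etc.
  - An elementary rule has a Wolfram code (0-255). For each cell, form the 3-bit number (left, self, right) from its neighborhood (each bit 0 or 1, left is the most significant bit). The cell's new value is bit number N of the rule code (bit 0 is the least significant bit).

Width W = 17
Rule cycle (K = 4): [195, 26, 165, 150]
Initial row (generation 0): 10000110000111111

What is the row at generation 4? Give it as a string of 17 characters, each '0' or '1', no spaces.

Gen 0: 10000110000111111
Gen 1 (rule 195): 00111010111011111
Gen 2 (rule 26): 01100000100010000
Gen 3 (rule 165): 00001110101010111
Gen 4 (rule 150): 00010100101010010

Answer: 00010100101010010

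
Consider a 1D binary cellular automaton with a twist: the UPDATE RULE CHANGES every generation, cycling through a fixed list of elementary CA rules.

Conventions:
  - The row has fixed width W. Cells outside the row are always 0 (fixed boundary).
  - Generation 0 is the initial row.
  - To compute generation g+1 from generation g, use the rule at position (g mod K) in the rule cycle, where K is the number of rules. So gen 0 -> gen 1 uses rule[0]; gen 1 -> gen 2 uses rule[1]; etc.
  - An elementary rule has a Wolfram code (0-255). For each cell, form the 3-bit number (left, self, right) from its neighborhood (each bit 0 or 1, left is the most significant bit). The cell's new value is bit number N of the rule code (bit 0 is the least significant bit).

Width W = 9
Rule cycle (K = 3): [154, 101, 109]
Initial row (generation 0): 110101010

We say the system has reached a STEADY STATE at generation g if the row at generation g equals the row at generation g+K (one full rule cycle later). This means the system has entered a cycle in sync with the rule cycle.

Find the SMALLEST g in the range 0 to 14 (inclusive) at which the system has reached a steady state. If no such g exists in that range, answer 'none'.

Answer: none

Derivation:
Gen 0: 110101010
Gen 1 (rule 154): 100000001
Gen 2 (rule 101): 101111101
Gen 3 (rule 109): 111000111
Gen 4 (rule 154): 110101110
Gen 5 (rule 101): 011110010
Gen 6 (rule 109): 010010010
Gen 7 (rule 154): 101101101
Gen 8 (rule 101): 110110111
Gen 9 (rule 109): 111111101
Gen 10 (rule 154): 111111000
Gen 11 (rule 101): 000001011
Gen 12 (rule 109): 111101111
Gen 13 (rule 154): 111001110
Gen 14 (rule 101): 001000010
Gen 15 (rule 109): 101011010
Gen 16 (rule 154): 000010001
Gen 17 (rule 101): 111010101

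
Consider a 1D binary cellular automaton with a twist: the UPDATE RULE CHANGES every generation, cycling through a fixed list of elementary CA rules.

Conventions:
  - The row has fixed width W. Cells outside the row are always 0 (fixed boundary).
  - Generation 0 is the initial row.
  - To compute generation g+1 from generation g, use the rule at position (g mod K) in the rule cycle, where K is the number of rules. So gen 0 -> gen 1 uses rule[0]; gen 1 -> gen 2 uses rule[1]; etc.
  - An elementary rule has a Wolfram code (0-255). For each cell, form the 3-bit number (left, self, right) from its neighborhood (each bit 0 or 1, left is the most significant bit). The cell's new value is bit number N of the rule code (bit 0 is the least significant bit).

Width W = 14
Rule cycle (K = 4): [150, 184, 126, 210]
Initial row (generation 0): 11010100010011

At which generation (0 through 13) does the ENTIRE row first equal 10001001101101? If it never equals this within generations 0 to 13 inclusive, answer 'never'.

Gen 0: 11010100010011
Gen 1 (rule 150): 00010110111100
Gen 2 (rule 184): 00001101111010
Gen 3 (rule 126): 00011111001111
Gen 4 (rule 210): 00101111110111
Gen 5 (rule 150): 01100111100010
Gen 6 (rule 184): 01010111010001
Gen 7 (rule 126): 11111101111011
Gen 8 (rule 210): 01111100111001
Gen 9 (rule 150): 10111011010111
Gen 10 (rule 184): 01110110101110
Gen 11 (rule 126): 11011111111011
Gen 12 (rule 210): 01001111111001
Gen 13 (rule 150): 11110111110111

Answer: never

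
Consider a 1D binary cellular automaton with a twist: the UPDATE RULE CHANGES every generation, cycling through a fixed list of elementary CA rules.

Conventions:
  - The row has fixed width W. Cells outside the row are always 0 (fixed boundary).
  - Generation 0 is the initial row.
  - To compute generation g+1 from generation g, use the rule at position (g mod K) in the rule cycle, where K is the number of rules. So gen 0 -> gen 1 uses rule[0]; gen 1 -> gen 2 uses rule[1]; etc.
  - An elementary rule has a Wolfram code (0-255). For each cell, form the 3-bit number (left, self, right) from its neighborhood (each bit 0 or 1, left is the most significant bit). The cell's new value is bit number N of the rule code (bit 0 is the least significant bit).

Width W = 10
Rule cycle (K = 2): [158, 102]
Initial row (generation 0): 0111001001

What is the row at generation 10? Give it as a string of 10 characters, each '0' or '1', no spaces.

Gen 0: 0111001001
Gen 1 (rule 158): 1110111111
Gen 2 (rule 102): 0011000001
Gen 3 (rule 158): 0110100011
Gen 4 (rule 102): 1011100101
Gen 5 (rule 158): 1011011101
Gen 6 (rule 102): 1101100111
Gen 7 (rule 158): 1001011110
Gen 8 (rule 102): 1011100010
Gen 9 (rule 158): 1011010111
Gen 10 (rule 102): 1101111001

Answer: 1101111001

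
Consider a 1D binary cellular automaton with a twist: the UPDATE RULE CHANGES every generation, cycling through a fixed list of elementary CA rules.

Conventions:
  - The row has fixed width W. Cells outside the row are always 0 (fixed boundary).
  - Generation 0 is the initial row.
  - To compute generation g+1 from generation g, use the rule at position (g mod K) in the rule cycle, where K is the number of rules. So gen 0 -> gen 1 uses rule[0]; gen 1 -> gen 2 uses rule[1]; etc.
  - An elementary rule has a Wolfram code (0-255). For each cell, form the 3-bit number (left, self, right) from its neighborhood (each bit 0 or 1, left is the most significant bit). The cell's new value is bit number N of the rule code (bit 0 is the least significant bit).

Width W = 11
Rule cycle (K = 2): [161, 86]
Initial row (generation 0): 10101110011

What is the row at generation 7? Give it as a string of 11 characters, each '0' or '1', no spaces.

Answer: 10011110011

Derivation:
Gen 0: 10101110011
Gen 1 (rule 161): 01010100000
Gen 2 (rule 86): 11010110000
Gen 3 (rule 161): 00101000111
Gen 4 (rule 86): 01101101001
Gen 5 (rule 161): 00010010000
Gen 6 (rule 86): 00111111000
Gen 7 (rule 161): 10011110011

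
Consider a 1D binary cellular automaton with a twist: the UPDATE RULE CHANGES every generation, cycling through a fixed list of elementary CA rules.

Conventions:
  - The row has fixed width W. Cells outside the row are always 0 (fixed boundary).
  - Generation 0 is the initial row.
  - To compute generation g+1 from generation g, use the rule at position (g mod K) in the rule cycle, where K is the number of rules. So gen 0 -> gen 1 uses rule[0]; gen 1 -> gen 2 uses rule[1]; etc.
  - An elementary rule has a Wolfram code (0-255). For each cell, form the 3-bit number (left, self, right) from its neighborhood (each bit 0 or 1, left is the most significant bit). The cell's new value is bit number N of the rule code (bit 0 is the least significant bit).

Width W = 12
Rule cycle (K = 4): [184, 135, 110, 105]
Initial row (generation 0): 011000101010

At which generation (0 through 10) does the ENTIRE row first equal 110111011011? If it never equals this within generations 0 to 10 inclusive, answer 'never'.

Answer: 10

Derivation:
Gen 0: 011000101010
Gen 1 (rule 184): 010100010101
Gen 2 (rule 135): 110101110101
Gen 3 (rule 110): 111111011111
Gen 4 (rule 105): 100001110001
Gen 5 (rule 184): 010001101000
Gen 6 (rule 135): 110110001011
Gen 7 (rule 110): 111110011111
Gen 8 (rule 105): 100010010001
Gen 9 (rule 184): 010001001000
Gen 10 (rule 135): 110111011011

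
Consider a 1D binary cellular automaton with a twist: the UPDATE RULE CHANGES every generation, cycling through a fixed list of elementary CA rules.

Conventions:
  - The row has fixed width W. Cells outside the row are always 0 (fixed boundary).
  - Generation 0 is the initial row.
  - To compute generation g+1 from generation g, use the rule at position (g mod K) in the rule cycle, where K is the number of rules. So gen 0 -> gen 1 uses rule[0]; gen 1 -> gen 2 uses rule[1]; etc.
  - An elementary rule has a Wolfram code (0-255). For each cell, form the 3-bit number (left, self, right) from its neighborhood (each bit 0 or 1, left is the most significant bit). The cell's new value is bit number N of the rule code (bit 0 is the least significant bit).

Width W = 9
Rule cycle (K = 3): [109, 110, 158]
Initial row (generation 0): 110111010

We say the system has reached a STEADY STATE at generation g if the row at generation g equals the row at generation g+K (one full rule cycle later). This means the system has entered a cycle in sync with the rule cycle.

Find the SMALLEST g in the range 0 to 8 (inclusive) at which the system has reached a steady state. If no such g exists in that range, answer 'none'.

Answer: none

Derivation:
Gen 0: 110111010
Gen 1 (rule 109): 111101110
Gen 2 (rule 110): 100111010
Gen 3 (rule 158): 111110011
Gen 4 (rule 109): 100010011
Gen 5 (rule 110): 100110111
Gen 6 (rule 158): 111100110
Gen 7 (rule 109): 100100110
Gen 8 (rule 110): 101101110
Gen 9 (rule 158): 101001101
Gen 10 (rule 109): 111001111
Gen 11 (rule 110): 101011001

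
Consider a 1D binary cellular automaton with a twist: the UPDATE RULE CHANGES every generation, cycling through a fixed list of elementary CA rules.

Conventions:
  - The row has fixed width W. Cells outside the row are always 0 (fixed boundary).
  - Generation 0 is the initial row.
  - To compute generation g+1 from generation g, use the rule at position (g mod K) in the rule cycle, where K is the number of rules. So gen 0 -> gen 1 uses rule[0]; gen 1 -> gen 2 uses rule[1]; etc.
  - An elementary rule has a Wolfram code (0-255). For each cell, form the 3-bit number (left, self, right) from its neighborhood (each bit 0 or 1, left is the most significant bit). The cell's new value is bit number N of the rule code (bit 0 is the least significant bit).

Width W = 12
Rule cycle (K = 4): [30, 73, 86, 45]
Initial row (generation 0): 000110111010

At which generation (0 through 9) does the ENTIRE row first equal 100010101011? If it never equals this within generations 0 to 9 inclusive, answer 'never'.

Answer: 6

Derivation:
Gen 0: 000110111010
Gen 1 (rule 30): 001100100011
Gen 2 (rule 73): 101100001011
Gen 3 (rule 86): 100110011001
Gen 4 (rule 45): 100100010001
Gen 5 (rule 30): 111110111011
Gen 6 (rule 73): 100010101011
Gen 7 (rule 86): 110110101001
Gen 8 (rule 45): 101101111001
Gen 9 (rule 30): 101001000111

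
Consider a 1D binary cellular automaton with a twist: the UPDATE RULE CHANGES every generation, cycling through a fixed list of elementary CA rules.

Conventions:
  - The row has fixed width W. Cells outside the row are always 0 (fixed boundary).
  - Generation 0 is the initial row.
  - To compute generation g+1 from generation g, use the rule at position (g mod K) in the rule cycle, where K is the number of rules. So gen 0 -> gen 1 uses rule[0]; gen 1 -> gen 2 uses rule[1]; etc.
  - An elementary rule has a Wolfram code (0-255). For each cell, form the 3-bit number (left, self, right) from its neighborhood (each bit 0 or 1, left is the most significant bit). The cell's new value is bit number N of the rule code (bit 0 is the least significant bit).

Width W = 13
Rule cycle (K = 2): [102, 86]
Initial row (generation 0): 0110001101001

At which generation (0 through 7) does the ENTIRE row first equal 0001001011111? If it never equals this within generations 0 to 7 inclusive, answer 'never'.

Answer: never

Derivation:
Gen 0: 0110001101001
Gen 1 (rule 102): 1010010111011
Gen 2 (rule 86): 1011110001001
Gen 3 (rule 102): 1100010011011
Gen 4 (rule 86): 0110111101001
Gen 5 (rule 102): 1011000111011
Gen 6 (rule 86): 1001101001001
Gen 7 (rule 102): 1010111011011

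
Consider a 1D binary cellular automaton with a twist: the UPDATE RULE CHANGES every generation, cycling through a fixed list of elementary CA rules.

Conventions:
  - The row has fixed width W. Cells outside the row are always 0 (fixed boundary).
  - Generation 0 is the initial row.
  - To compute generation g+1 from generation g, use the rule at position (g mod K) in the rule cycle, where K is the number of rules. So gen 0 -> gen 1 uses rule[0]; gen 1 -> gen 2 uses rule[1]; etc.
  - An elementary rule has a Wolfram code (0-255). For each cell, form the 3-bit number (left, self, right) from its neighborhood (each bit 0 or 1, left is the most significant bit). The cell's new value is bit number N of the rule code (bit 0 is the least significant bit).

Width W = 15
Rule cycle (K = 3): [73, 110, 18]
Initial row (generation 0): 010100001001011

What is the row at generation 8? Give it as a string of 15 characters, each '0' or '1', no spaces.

Gen 0: 010100001001011
Gen 1 (rule 73): 000001100000011
Gen 2 (rule 110): 000011100000111
Gen 3 (rule 18): 000100010001000
Gen 4 (rule 73): 110001000100011
Gen 5 (rule 110): 110011001100111
Gen 6 (rule 18): 001100110011000
Gen 7 (rule 73): 101100110011011
Gen 8 (rule 110): 111101110111111

Answer: 111101110111111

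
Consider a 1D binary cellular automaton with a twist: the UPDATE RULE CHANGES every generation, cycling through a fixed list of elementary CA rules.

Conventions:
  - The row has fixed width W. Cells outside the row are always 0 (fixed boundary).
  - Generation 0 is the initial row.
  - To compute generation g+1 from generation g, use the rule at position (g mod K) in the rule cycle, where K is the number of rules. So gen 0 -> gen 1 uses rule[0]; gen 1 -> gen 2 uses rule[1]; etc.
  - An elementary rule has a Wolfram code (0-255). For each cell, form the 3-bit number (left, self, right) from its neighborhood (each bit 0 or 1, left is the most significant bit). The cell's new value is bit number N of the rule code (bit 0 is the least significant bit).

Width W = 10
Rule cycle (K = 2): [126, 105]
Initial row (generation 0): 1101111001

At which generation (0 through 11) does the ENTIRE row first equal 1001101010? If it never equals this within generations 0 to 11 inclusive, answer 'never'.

Gen 0: 1101111001
Gen 1 (rule 126): 1111001111
Gen 2 (rule 105): 1001001001
Gen 3 (rule 126): 1111111111
Gen 4 (rule 105): 1000000001
Gen 5 (rule 126): 1100000011
Gen 6 (rule 105): 1101111011
Gen 7 (rule 126): 1111001111
Gen 8 (rule 105): 1001001001
Gen 9 (rule 126): 1111111111
Gen 10 (rule 105): 1000000001
Gen 11 (rule 126): 1100000011

Answer: never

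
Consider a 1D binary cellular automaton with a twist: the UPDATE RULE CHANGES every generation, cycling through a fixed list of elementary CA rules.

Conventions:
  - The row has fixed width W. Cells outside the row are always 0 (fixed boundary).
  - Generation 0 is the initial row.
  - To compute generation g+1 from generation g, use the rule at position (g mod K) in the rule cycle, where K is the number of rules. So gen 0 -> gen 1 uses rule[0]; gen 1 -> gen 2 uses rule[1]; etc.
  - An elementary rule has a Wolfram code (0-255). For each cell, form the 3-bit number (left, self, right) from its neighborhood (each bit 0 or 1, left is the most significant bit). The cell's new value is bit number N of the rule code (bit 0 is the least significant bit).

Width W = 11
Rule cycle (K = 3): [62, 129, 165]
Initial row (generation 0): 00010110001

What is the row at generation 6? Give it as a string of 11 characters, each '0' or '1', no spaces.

Gen 0: 00010110001
Gen 1 (rule 62): 00111101011
Gen 2 (rule 129): 10011000000
Gen 3 (rule 165): 10000011111
Gen 4 (rule 62): 11000110000
Gen 5 (rule 129): 00010000111
Gen 6 (rule 165): 11010110010

Answer: 11010110010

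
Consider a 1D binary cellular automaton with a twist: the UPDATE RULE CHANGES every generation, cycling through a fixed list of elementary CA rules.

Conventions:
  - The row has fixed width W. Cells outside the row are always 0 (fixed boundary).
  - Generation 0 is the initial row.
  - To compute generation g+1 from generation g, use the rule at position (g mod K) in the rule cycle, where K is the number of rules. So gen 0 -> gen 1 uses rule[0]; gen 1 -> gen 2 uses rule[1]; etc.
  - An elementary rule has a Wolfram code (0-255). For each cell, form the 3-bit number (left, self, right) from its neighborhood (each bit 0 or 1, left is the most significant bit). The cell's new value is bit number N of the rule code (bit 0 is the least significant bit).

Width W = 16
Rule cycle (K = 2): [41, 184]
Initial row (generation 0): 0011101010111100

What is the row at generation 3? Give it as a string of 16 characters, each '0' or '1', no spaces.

Answer: 0010000110100111

Derivation:
Gen 0: 0011101010111100
Gen 1 (rule 41): 1010010101100001
Gen 2 (rule 184): 0101001011010000
Gen 3 (rule 41): 0010000110100111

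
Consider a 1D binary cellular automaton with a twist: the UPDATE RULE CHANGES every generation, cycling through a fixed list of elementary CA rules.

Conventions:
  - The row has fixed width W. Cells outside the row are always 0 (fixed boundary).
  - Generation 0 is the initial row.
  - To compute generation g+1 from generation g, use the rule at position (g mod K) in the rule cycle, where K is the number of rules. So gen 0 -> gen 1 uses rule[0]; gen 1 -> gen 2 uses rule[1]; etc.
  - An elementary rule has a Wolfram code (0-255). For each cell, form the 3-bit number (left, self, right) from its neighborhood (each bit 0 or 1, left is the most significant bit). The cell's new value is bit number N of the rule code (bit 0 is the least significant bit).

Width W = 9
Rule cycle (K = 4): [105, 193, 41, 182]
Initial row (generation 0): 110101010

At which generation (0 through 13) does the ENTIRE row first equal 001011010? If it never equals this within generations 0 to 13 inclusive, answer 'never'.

Answer: 9

Derivation:
Gen 0: 110101010
Gen 1 (rule 105): 111010100
Gen 2 (rule 193): 011000001
Gen 3 (rule 41): 010011100
Gen 4 (rule 182): 111101010
Gen 5 (rule 105): 100110100
Gen 6 (rule 193): 000010001
Gen 7 (rule 41): 111000100
Gen 8 (rule 182): 010101110
Gen 9 (rule 105): 001011010
Gen 10 (rule 193): 100001000
Gen 11 (rule 41): 001100011
Gen 12 (rule 182): 010010100
Gen 13 (rule 105): 000001001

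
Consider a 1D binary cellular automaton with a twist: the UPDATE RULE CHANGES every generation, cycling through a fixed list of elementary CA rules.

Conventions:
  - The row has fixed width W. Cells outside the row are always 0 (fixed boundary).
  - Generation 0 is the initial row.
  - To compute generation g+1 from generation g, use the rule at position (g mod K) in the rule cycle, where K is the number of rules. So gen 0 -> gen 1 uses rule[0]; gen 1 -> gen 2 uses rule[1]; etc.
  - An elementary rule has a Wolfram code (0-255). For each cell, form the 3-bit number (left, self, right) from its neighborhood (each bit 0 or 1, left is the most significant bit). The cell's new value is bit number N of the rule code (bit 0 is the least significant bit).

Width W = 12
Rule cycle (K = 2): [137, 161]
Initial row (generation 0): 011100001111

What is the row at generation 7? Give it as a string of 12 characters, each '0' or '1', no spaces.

Gen 0: 011100001111
Gen 1 (rule 137): 011001101110
Gen 2 (rule 161): 000000010100
Gen 3 (rule 137): 111111000001
Gen 4 (rule 161): 011110011100
Gen 5 (rule 137): 011100011001
Gen 6 (rule 161): 001001000000
Gen 7 (rule 137): 100000011111

Answer: 100000011111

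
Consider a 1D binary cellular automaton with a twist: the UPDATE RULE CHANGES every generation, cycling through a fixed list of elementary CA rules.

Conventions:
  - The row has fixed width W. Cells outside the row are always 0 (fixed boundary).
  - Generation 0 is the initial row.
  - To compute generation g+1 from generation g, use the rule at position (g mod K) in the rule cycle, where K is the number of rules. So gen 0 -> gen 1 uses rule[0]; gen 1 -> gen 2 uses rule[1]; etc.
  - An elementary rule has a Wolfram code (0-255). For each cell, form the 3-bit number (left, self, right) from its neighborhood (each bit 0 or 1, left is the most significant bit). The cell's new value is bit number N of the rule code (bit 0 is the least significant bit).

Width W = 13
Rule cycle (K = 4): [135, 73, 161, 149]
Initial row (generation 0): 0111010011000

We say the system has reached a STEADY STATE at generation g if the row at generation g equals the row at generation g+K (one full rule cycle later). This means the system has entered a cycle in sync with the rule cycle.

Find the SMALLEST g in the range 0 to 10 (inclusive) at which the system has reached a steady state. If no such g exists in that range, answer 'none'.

Gen 0: 0111010011000
Gen 1 (rule 135): 1010010100011
Gen 2 (rule 73): 0000000001011
Gen 3 (rule 161): 1111111100100
Gen 4 (rule 149): 0111111010111
Gen 5 (rule 135): 1011110010010
Gen 6 (rule 73): 0010010000000
Gen 7 (rule 161): 1000000111111
Gen 8 (rule 149): 1111110011110
Gen 9 (rule 135): 0111100101100
Gen 10 (rule 73): 0100100001101
Gen 11 (rule 161): 0000001100010
Gen 12 (rule 149): 1111100011011
Gen 13 (rule 135): 0111001100000
Gen 14 (rule 73): 0101001101111

Answer: none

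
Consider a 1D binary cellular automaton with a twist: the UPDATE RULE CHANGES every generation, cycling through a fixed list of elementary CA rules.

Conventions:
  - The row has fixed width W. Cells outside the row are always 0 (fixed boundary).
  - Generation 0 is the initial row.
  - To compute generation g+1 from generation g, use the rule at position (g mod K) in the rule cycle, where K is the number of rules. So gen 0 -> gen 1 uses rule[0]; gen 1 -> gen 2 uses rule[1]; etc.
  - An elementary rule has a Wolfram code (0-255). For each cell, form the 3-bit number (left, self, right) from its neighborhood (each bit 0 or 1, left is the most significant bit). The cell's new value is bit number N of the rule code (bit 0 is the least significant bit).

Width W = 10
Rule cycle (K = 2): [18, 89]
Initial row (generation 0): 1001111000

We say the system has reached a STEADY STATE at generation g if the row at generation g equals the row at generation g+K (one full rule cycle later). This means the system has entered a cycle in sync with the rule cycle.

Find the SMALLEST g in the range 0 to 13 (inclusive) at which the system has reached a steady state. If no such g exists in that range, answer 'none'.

Gen 0: 1001111000
Gen 1 (rule 18): 0110000100
Gen 2 (rule 89): 0111110011
Gen 3 (rule 18): 1000001100
Gen 4 (rule 89): 0111101111
Gen 5 (rule 18): 1000000000
Gen 6 (rule 89): 0111111111
Gen 7 (rule 18): 1000000000
Gen 8 (rule 89): 0111111111
Gen 9 (rule 18): 1000000000
Gen 10 (rule 89): 0111111111
Gen 11 (rule 18): 1000000000
Gen 12 (rule 89): 0111111111
Gen 13 (rule 18): 1000000000
Gen 14 (rule 89): 0111111111
Gen 15 (rule 18): 1000000000

Answer: 5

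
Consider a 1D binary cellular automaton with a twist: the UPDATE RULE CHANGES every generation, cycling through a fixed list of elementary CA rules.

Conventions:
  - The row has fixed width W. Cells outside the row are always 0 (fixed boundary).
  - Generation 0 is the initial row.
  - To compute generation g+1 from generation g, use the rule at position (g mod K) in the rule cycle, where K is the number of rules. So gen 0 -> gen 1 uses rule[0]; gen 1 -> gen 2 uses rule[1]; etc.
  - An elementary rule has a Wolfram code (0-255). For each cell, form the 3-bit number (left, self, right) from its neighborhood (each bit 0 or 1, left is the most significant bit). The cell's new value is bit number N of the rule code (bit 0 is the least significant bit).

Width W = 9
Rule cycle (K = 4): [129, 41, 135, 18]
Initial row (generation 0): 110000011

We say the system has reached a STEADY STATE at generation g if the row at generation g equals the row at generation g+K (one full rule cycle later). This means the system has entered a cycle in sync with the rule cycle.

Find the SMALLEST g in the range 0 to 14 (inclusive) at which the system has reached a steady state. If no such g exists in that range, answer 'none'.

Answer: 8

Derivation:
Gen 0: 110000011
Gen 1 (rule 129): 000111000
Gen 2 (rule 41): 110100011
Gen 3 (rule 135): 000101100
Gen 4 (rule 18): 001000010
Gen 5 (rule 129): 100011000
Gen 6 (rule 41): 001010011
Gen 7 (rule 135): 111010100
Gen 8 (rule 18): 000000010
Gen 9 (rule 129): 111111000
Gen 10 (rule 41): 100000011
Gen 11 (rule 135): 101111100
Gen 12 (rule 18): 000000010
Gen 13 (rule 129): 111111000
Gen 14 (rule 41): 100000011
Gen 15 (rule 135): 101111100
Gen 16 (rule 18): 000000010
Gen 17 (rule 129): 111111000
Gen 18 (rule 41): 100000011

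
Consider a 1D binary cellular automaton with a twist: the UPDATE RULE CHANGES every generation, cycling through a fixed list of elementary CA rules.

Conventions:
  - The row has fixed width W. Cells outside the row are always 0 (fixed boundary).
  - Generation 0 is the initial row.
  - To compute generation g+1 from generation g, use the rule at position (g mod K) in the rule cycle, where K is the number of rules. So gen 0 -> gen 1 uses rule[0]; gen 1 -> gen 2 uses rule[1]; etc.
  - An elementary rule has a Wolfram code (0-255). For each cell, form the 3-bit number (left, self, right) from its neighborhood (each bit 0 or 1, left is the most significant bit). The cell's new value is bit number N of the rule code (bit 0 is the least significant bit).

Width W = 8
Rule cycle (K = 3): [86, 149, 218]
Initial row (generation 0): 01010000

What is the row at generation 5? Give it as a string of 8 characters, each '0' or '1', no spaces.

Answer: 11011101

Derivation:
Gen 0: 01010000
Gen 1 (rule 86): 11011000
Gen 2 (rule 149): 00000111
Gen 3 (rule 218): 00001111
Gen 4 (rule 86): 00010001
Gen 5 (rule 149): 11011101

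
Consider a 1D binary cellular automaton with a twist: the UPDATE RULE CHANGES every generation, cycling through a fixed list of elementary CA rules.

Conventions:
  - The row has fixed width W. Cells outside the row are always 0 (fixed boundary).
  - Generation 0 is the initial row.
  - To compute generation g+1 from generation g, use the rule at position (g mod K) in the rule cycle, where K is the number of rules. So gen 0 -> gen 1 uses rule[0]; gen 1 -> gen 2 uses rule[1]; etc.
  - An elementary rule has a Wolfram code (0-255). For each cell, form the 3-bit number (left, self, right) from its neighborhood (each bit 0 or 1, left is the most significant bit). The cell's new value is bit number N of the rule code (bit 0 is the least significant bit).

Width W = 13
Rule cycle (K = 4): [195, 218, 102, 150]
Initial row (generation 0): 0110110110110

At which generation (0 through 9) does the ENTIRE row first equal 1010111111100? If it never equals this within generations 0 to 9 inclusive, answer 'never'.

Answer: 5

Derivation:
Gen 0: 0110110110110
Gen 1 (rule 195): 1010010010010
Gen 2 (rule 218): 0001101101101
Gen 3 (rule 102): 0010110110111
Gen 4 (rule 150): 0110000000010
Gen 5 (rule 195): 1010111111100
Gen 6 (rule 218): 0000111111110
Gen 7 (rule 102): 0001000000010
Gen 8 (rule 150): 0011100000111
Gen 9 (rule 195): 1101101111011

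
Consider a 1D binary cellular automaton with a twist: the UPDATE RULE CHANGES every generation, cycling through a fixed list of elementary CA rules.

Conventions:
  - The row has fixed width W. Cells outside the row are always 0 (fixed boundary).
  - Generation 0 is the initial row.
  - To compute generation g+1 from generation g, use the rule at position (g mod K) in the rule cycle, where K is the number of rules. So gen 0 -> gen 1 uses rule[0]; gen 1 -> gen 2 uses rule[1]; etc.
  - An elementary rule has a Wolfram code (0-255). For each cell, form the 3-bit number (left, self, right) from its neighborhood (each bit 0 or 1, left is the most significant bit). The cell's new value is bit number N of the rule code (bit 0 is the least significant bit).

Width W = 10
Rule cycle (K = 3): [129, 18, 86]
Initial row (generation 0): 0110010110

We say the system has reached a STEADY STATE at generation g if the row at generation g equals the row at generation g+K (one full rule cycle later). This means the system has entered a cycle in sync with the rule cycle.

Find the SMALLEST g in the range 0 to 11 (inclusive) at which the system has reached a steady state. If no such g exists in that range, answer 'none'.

Answer: 2

Derivation:
Gen 0: 0110010110
Gen 1 (rule 129): 0000000000
Gen 2 (rule 18): 0000000000
Gen 3 (rule 86): 0000000000
Gen 4 (rule 129): 1111111111
Gen 5 (rule 18): 0000000000
Gen 6 (rule 86): 0000000000
Gen 7 (rule 129): 1111111111
Gen 8 (rule 18): 0000000000
Gen 9 (rule 86): 0000000000
Gen 10 (rule 129): 1111111111
Gen 11 (rule 18): 0000000000
Gen 12 (rule 86): 0000000000
Gen 13 (rule 129): 1111111111
Gen 14 (rule 18): 0000000000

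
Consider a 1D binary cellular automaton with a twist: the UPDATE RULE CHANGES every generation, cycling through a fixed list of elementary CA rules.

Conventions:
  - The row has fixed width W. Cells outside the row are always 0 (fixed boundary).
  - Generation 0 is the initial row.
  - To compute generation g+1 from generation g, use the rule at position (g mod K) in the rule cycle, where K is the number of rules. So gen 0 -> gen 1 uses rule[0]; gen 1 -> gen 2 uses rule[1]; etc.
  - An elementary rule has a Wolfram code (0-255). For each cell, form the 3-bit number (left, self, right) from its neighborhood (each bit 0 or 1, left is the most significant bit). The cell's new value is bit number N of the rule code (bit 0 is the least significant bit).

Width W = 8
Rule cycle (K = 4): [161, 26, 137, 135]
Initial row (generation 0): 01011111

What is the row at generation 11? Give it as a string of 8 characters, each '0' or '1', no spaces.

Answer: 00100011

Derivation:
Gen 0: 01011111
Gen 1 (rule 161): 00101110
Gen 2 (rule 26): 01001001
Gen 3 (rule 137): 00000000
Gen 4 (rule 135): 11111111
Gen 5 (rule 161): 01111110
Gen 6 (rule 26): 11000001
Gen 7 (rule 137): 10011100
Gen 8 (rule 135): 10101001
Gen 9 (rule 161): 01010000
Gen 10 (rule 26): 10001000
Gen 11 (rule 137): 00100011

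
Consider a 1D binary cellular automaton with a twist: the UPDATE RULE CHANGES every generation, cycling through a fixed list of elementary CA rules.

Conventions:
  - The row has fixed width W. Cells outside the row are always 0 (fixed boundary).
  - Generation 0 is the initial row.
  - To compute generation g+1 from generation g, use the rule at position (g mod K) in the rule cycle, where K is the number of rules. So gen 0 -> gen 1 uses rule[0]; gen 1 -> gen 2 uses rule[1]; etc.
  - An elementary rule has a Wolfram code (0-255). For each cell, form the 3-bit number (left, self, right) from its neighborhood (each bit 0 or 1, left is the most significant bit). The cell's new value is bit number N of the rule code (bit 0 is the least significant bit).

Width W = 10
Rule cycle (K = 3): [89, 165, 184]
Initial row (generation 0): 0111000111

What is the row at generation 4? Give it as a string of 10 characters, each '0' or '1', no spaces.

Answer: 0000010011

Derivation:
Gen 0: 0111000111
Gen 1 (rule 89): 0101110101
Gen 2 (rule 165): 0110101111
Gen 3 (rule 184): 0101011110
Gen 4 (rule 89): 0000010011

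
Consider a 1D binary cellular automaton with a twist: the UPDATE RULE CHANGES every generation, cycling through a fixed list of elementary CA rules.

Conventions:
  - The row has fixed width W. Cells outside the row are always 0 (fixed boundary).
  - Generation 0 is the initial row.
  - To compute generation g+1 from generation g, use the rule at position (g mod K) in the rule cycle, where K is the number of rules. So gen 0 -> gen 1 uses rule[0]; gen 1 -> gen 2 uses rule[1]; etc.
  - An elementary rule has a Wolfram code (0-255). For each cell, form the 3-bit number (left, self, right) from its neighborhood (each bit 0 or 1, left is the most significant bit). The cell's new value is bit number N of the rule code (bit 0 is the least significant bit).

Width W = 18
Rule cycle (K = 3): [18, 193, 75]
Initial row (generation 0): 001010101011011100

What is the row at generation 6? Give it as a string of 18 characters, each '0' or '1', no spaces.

Gen 0: 001010101011011100
Gen 1 (rule 18): 010000000000000010
Gen 2 (rule 193): 000111111111111000
Gen 3 (rule 75): 111100000000001011
Gen 4 (rule 18): 000010000000010000
Gen 5 (rule 193): 111000111111000111
Gen 6 (rule 75): 101011100001011101

Answer: 101011100001011101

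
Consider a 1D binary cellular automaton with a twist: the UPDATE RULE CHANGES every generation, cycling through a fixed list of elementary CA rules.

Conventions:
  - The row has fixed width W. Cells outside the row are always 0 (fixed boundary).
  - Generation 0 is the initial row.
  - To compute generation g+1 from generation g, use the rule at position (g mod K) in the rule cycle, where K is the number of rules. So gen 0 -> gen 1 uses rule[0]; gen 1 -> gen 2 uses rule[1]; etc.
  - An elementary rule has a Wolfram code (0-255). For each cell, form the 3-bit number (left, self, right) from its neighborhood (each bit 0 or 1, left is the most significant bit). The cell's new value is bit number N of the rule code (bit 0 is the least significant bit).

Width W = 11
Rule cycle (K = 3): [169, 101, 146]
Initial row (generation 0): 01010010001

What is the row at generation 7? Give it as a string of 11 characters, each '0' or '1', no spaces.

Answer: 10001000000

Derivation:
Gen 0: 01010010001
Gen 1 (rule 169): 00100000100
Gen 2 (rule 101): 10101110101
Gen 3 (rule 146): 00000100000
Gen 4 (rule 169): 11110001111
Gen 5 (rule 101): 00010100001
Gen 6 (rule 146): 00100010010
Gen 7 (rule 169): 10001000000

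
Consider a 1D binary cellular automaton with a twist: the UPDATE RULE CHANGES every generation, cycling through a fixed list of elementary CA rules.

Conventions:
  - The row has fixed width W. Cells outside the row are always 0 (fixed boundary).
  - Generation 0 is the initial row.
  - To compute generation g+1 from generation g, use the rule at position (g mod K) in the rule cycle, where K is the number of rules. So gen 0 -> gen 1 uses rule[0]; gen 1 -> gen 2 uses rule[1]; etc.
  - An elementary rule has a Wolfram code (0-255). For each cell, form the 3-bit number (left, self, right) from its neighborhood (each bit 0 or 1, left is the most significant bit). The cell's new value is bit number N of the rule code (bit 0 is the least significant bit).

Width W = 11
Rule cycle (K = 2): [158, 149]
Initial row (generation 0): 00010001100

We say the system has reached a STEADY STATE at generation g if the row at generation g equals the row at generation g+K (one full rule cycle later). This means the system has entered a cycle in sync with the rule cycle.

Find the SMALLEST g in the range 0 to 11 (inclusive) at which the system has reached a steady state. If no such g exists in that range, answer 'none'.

Gen 0: 00010001100
Gen 1 (rule 158): 00111011010
Gen 2 (rule 149): 10010000011
Gen 3 (rule 158): 11111000110
Gen 4 (rule 149): 01110110001
Gen 5 (rule 158): 11100101011
Gen 6 (rule 149): 01010101000
Gen 7 (rule 158): 11010101100
Gen 8 (rule 149): 00010100011
Gen 9 (rule 158): 00110110110
Gen 10 (rule 149): 10000000001
Gen 11 (rule 158): 11000000011
Gen 12 (rule 149): 00111111000
Gen 13 (rule 158): 01111110100

Answer: none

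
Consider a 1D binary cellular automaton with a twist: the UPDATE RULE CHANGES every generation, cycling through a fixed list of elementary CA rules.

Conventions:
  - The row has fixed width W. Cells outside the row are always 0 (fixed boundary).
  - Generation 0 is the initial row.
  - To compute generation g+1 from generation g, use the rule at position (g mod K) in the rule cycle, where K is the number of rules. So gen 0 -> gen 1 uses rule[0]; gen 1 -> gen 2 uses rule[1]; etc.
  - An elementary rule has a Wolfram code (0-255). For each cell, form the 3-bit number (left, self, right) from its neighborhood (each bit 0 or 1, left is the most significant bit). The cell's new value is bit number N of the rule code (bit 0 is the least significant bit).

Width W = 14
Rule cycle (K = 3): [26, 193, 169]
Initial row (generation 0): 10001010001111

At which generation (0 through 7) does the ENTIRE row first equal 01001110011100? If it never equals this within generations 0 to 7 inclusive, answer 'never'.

Gen 0: 10001010001111
Gen 1 (rule 26): 01010001011000
Gen 2 (rule 193): 00000100001011
Gen 3 (rule 169): 11110001100110
Gen 4 (rule 26): 10001011011101
Gen 5 (rule 193): 00100001001100
Gen 6 (rule 169): 10001100001001
Gen 7 (rule 26): 01011010010110

Answer: never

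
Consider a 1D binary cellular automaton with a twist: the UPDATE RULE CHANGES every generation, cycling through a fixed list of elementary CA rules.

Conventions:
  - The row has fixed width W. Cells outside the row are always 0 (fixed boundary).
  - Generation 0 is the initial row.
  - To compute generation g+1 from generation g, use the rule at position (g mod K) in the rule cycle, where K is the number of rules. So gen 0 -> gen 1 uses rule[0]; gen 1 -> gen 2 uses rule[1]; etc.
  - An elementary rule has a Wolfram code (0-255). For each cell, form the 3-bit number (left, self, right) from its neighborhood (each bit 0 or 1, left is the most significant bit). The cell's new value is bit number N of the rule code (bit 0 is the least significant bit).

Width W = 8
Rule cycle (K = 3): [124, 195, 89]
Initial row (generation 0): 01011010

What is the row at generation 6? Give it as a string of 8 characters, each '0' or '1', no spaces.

Gen 0: 01011010
Gen 1 (rule 124): 01111111
Gen 2 (rule 195): 10111111
Gen 3 (rule 89): 00100001
Gen 4 (rule 124): 00110001
Gen 5 (rule 195): 11010110
Gen 6 (rule 89): 11000111

Answer: 11000111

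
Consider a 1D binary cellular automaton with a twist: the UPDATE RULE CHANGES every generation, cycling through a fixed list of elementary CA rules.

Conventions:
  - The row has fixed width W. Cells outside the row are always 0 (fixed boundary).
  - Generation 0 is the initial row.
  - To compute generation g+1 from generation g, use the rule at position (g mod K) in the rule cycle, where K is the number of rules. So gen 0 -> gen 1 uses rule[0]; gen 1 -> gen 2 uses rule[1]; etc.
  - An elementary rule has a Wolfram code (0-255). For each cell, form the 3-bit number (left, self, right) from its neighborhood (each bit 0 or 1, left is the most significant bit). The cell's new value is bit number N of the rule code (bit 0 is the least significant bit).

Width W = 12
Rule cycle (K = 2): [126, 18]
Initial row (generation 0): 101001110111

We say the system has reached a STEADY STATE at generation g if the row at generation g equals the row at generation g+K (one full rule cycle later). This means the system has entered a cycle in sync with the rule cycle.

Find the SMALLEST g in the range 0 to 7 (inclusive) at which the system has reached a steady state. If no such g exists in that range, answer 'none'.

Gen 0: 101001110111
Gen 1 (rule 126): 111111011101
Gen 2 (rule 18): 000000000000
Gen 3 (rule 126): 000000000000
Gen 4 (rule 18): 000000000000
Gen 5 (rule 126): 000000000000
Gen 6 (rule 18): 000000000000
Gen 7 (rule 126): 000000000000
Gen 8 (rule 18): 000000000000
Gen 9 (rule 126): 000000000000

Answer: 2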